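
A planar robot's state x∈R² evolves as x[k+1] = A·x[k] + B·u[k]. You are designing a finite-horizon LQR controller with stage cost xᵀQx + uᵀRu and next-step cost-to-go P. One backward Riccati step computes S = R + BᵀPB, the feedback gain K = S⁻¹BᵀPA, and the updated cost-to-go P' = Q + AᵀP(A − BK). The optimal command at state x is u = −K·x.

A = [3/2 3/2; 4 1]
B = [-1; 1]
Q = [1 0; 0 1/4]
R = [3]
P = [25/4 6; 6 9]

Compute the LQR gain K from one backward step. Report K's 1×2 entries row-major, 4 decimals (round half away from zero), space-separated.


BᵀP = [-0.2500 3.0000]
S = R + BᵀPB = [3] + [3.2500] = [6.2500]
BᵀPA = [11.6250 2.6250]
K = S⁻¹·BᵀPA = [1.8600 0.4200]
A−BK = [3.3600 1.9200; 2.1400 0.5800]
AᵀP(A−BK) = [208.4400 90.1800; 90.1800 39.9600]
P' = Q + AᵀP(A−BK) = [209.4400 90.1800; 90.1800 40.2100]
tr(P') = 249.6500

1.8600 0.4200


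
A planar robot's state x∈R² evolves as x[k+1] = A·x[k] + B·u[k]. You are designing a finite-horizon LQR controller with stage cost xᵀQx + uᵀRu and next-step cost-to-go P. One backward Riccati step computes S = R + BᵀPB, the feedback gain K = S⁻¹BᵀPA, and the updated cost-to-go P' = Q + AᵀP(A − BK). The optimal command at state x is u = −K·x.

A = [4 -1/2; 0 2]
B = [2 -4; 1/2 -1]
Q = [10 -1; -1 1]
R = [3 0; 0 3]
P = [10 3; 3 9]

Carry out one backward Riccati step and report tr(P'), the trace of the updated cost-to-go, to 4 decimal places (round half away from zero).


BᵀP = [21.5000 10.5000; -43.0000 -21.0000]
S = R + BᵀPB = [3 0; 0 3] + [48.2500 -96.5000; -96.5000 193.0000] = [51.2500 -96.5000; -96.5000 196.0000]
BᵀPA = [86.0000 10.2500; -172.0000 -20.5000]
K = S⁻¹·BᵀPA = [0.3521 0.0420; -0.7042 -0.0839]
A−BK = [0.4790 -0.9197; -0.8802 1.8951]
AᵀP(A−BK) = [8.5977 -14.0450; -14.0450 30.3493]
P' = Q + AᵀP(A−BK) = [18.5977 -15.0450; -15.0450 31.3493]
tr(P') = 49.9470

49.9470


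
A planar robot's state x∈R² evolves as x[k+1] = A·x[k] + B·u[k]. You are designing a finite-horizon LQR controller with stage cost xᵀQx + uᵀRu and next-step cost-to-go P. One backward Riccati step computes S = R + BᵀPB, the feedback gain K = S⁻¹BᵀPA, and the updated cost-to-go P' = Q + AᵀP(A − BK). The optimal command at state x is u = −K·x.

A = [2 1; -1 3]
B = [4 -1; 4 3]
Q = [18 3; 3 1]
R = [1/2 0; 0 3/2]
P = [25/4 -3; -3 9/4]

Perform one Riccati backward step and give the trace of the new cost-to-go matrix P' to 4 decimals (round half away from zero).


20.2833

BᵀP = [13.0000 -3.0000; -15.2500 9.7500]
S = R + BᵀPB = [1/2 0; 0 3/2] + [40.0000 -22.0000; -22.0000 44.5000] = [40.5000 -22.0000; -22.0000 46.0000]
BᵀPA = [29.0000 4.0000; -40.2500 14.0000]
K = S⁻¹·BᵀPA = [0.3252 0.3568; -0.7195 0.4750]
A−BK = [-0.0204 0.0479; -0.1426 0.1479]
AᵀP(A−BK) = [0.8602 -0.4786; -0.4786 0.4231]
P' = Q + AᵀP(A−BK) = [18.8602 2.5214; 2.5214 1.4231]
tr(P') = 20.2833


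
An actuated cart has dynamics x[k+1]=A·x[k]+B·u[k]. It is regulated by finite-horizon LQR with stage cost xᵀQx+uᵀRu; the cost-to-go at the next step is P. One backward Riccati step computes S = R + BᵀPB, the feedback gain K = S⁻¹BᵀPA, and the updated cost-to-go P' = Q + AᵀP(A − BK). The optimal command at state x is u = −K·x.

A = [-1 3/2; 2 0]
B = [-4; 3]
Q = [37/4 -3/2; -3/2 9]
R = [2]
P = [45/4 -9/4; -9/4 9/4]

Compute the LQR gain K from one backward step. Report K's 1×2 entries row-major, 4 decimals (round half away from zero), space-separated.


0.3249 -0.3029

BᵀP = [-51.7500 15.7500]
S = R + BᵀPB = [2] + [254.2500] = [256.2500]
BᵀPA = [83.2500 -77.6250]
K = S⁻¹·BᵀPA = [0.3249 -0.3029]
A−BK = [0.2995 0.2883; 1.0254 0.9088]
AᵀP(A−BK) = [2.2039 1.5937; 1.5937 1.7978]
P' = Q + AᵀP(A−BK) = [11.4539 0.0937; 0.0937 10.7978]
tr(P') = 22.2517


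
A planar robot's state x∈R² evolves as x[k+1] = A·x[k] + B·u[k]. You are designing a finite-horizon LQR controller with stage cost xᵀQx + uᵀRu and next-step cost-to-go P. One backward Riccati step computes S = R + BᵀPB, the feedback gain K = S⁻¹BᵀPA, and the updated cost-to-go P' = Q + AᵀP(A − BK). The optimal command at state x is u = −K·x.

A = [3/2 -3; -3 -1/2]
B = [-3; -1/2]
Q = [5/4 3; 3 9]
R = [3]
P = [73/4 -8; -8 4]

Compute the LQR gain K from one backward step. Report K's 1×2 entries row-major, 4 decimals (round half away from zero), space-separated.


-0.9853 0.9792

BᵀP = [-50.7500 22.0000]
S = R + BᵀPB = [3] + [141.2500] = [144.2500]
BᵀPA = [-142.1250 141.2500]
K = S⁻¹·BᵀPA = [-0.9853 0.9792]
A−BK = [-1.4558 -0.0624; -3.4926 -0.0104]
AᵀP(A−BK) = [9.0312 -2.9558; -2.9558 2.9376]
P' = Q + AᵀP(A−BK) = [10.2812 0.0442; 0.0442 11.9376]
tr(P') = 22.2188


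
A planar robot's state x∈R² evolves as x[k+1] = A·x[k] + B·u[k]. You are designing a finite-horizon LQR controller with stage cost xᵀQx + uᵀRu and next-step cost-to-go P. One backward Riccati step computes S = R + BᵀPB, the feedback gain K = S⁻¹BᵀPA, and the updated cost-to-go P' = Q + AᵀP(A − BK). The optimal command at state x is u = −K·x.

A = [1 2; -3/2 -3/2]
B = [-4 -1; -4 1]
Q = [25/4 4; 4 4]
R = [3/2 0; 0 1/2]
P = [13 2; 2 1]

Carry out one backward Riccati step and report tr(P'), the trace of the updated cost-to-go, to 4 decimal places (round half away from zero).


BᵀP = [-60.0000 -12.0000; -11.0000 -1.0000]
S = R + BᵀPB = [3/2 0; 0 1/2] + [288.0000 48.0000; 48.0000 10.0000] = [289.5000 48.0000; 48.0000 10.5000]
BᵀPA = [-42.0000 -102.0000; -9.5000 -20.5000]
K = S⁻¹·BᵀPA = [0.0204 -0.1182; -0.9980 -1.4118]
A−BK = [0.0836 0.1152; -0.4205 -0.5612]
AᵀP(A−BK) = [0.6256 0.8713; 0.8713 1.2464]
P' = Q + AᵀP(A−BK) = [6.8756 4.8713; 4.8713 5.2464]
tr(P') = 12.1221

12.1221


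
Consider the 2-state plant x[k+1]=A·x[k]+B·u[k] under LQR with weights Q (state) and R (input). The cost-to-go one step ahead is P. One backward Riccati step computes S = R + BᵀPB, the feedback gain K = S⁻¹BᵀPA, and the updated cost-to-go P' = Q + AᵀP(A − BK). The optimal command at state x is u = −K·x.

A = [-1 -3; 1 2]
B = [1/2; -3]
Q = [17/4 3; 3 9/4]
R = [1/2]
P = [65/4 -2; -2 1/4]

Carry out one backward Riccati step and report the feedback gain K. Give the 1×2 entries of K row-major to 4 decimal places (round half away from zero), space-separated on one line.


-1.2390 -3.5805

BᵀP = [14.1250 -1.7500]
S = R + BᵀPB = [1/2] + [12.3125] = [12.8125]
BᵀPA = [-15.8750 -45.8750]
K = S⁻¹·BᵀPA = [-1.2390 -3.5805]
A−BK = [-0.3805 -1.2098; -2.7171 -8.7415]
AᵀP(A−BK) = [0.8305 2.4098; 2.4098 6.9951]
P' = Q + AᵀP(A−BK) = [5.0805 5.4098; 5.4098 9.2451]
tr(P') = 14.3256


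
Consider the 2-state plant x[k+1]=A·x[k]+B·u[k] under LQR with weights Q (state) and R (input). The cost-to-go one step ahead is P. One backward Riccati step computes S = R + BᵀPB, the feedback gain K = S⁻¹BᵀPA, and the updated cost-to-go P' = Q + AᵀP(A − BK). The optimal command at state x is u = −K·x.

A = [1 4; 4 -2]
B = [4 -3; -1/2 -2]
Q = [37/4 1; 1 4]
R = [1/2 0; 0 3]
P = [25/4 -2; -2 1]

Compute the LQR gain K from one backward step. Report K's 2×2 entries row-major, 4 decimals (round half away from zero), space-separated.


BᵀP = [26.0000 -8.5000; -14.7500 4.0000]
S = R + BᵀPB = [1/2 0; 0 3] + [108.2500 -61.0000; -61.0000 36.2500] = [108.7500 -61.0000; -61.0000 39.2500]
BᵀPA = [-8.0000 121.0000; 1.2500 -67.0000]
K = S⁻¹·BᵀPA = [-0.4343 1.2097; -0.6431 0.1731]
A−BK = [0.8079 -0.3197; 2.4966 -1.0490]
AᵀP(A−BK) = [3.5795 -1.5385; -1.5385 1.2193]
P' = Q + AᵀP(A−BK) = [12.8295 -0.5385; -0.5385 5.2193]
tr(P') = 18.0488

-0.4343 1.2097 -0.6431 0.1731


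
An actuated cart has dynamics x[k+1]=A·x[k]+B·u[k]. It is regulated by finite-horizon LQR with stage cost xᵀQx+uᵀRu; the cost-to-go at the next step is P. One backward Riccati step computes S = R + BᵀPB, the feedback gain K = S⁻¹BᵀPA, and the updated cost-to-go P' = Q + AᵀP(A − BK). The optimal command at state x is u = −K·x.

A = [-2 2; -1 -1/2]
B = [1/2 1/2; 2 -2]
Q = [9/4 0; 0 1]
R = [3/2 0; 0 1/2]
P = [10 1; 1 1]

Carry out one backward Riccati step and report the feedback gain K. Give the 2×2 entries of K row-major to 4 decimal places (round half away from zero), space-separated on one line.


-1.8691 1.5471 -1.4607 1.8141

BᵀP = [7.0000 2.5000; 3.0000 -1.5000]
S = R + BᵀPB = [3/2 0; 0 1/2] + [8.5000 -1.5000; -1.5000 4.5000] = [10.0000 -1.5000; -1.5000 5.0000]
BᵀPA = [-16.5000 12.7500; -4.5000 6.7500]
K = S⁻¹·BᵀPA = [-1.8691 1.5471; -1.4607 1.8141]
A−BK = [-0.3351 0.3194; -0.1832 0.0340]
AᵀP(A−BK) = [7.5864 -6.8089; -6.8089 6.2788]
P' = Q + AᵀP(A−BK) = [9.8364 -6.8089; -6.8089 7.2788]
tr(P') = 17.1152


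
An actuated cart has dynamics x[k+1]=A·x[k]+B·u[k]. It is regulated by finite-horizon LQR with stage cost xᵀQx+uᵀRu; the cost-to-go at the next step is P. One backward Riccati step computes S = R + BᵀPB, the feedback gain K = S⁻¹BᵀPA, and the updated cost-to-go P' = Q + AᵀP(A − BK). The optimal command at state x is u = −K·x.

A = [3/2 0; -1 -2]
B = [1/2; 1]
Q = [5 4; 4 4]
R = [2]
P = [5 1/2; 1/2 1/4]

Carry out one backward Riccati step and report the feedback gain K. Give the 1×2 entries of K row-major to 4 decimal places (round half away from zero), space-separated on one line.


BᵀP = [3.0000 0.5000]
S = R + BᵀPB = [2] + [2.0000] = [4.0000]
BᵀPA = [4.0000 -1.0000]
K = S⁻¹·BᵀPA = [1.0000 -0.2500]
A−BK = [1.0000 0.1250; -2.0000 -1.7500]
AᵀP(A−BK) = [6.0000 0.0000; 0.0000 0.7500]
P' = Q + AᵀP(A−BK) = [11.0000 4.0000; 4.0000 4.7500]
tr(P') = 15.7500

1.0000 -0.2500


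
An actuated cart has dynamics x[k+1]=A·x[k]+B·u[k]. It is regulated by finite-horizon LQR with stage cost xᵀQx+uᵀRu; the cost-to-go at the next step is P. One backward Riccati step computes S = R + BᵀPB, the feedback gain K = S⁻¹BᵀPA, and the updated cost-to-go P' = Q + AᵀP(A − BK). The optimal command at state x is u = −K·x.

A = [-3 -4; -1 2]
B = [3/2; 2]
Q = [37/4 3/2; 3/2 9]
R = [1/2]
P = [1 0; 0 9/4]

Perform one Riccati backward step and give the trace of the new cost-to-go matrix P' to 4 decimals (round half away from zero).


BᵀP = [1.5000 4.5000]
S = R + BᵀPB = [1/2] + [11.2500] = [11.7500]
BᵀPA = [-9.0000 3.0000]
K = S⁻¹·BᵀPA = [-0.7660 0.2553]
A−BK = [-1.8511 -4.3830; 0.5319 1.4894]
AᵀP(A−BK) = [4.3564 9.7979; 9.7979 24.2340]
P' = Q + AᵀP(A−BK) = [13.6064 11.2979; 11.2979 33.2340]
tr(P') = 46.8404

46.8404


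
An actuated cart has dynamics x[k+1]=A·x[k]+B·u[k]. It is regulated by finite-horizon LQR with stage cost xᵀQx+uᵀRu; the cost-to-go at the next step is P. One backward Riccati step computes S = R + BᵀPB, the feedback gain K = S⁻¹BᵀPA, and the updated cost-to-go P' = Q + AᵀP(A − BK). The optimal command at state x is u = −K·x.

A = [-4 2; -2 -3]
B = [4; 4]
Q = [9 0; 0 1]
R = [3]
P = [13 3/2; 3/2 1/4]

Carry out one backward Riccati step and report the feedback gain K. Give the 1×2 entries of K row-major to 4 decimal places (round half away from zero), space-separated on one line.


-0.9354 0.3612

BᵀP = [58.0000 7.0000]
S = R + BᵀPB = [3] + [260.0000] = [263.0000]
BᵀPA = [-246.0000 95.0000]
K = S⁻¹·BᵀPA = [-0.9354 0.3612]
A−BK = [-0.2586 0.5551; 1.7414 -4.4449]
AᵀP(A−BK) = [2.9011 -1.6407; -1.6407 1.9344]
P' = Q + AᵀP(A−BK) = [11.9011 -1.6407; -1.6407 2.9344]
tr(P') = 14.8356


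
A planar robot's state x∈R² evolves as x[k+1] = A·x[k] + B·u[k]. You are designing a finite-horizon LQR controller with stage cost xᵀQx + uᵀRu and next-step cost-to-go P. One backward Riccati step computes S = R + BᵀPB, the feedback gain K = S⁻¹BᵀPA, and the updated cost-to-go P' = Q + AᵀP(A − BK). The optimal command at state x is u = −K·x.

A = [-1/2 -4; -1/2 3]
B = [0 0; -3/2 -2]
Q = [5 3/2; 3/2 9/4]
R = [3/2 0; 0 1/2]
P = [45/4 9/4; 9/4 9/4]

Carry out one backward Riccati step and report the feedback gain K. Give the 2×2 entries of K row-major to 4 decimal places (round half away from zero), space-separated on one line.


BᵀP = [-3.3750 -3.3750; -4.5000 -4.5000]
S = R + BᵀPB = [3/2 0; 0 1/2] + [5.0625 6.7500; 6.7500 9.0000] = [6.5625 6.7500; 6.7500 9.5000]
BᵀPA = [3.3750 3.3750; 4.5000 4.5000]
K = S⁻¹·BᵀPA = [0.1006 0.1006; 0.4022 0.4022]
A−BK = [-0.5000 -4.0000; 0.4553 3.9553]
AᵀP(A−BK) = [2.3506 18.1006; 18.1006 144.1006]
P' = Q + AᵀP(A−BK) = [7.3506 19.6006; 19.6006 146.3506]
tr(P') = 153.7011

0.1006 0.1006 0.4022 0.4022


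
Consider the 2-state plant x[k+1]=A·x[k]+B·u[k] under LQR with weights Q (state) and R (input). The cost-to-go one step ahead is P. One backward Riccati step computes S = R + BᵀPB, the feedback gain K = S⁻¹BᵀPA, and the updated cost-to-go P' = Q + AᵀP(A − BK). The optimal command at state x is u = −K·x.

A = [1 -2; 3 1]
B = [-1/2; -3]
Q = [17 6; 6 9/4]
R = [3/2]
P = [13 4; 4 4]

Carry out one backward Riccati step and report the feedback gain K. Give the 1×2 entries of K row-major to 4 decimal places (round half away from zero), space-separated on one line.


BᵀP = [-18.5000 -14.0000]
S = R + BᵀPB = [3/2] + [51.2500] = [52.7500]
BᵀPA = [-60.5000 23.0000]
K = S⁻¹·BᵀPA = [-1.1469 0.4360]
A−BK = [0.4265 -1.7820; -0.4408 2.3081]
AᵀP(A−BK) = [3.6114 -7.6209; -7.6209 29.9716]
P' = Q + AᵀP(A−BK) = [20.6114 -1.6209; -1.6209 32.2216]
tr(P') = 52.8329

-1.1469 0.4360


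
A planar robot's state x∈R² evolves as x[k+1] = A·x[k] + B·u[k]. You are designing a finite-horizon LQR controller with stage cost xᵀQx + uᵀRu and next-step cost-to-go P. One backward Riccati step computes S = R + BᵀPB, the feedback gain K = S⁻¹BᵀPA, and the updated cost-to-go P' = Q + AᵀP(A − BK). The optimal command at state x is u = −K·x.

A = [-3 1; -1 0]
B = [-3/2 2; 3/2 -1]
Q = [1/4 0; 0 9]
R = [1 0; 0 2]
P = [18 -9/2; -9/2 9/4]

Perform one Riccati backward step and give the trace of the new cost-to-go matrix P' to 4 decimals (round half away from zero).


BᵀP = [-33.7500 10.1250; 40.5000 -11.2500]
S = R + BᵀPB = [1 0; 0 2] + [65.8125 -77.6250; -77.6250 92.2500] = [66.8125 -77.6250; -77.6250 94.2500]
BᵀPA = [91.1250 -33.7500; -110.2500 40.5000]
K = S⁻¹·BᵀPA = [0.1119 -0.1368; -1.0776 0.3171]
A−BK = [-0.6770 0.1607; -2.2455 0.5222]
AᵀP(A−BK) = [8.2478 -2.0806; -2.0806 0.5429]
P' = Q + AᵀP(A−BK) = [8.4978 -2.0806; -2.0806 9.5429]
tr(P') = 18.0407

18.0407


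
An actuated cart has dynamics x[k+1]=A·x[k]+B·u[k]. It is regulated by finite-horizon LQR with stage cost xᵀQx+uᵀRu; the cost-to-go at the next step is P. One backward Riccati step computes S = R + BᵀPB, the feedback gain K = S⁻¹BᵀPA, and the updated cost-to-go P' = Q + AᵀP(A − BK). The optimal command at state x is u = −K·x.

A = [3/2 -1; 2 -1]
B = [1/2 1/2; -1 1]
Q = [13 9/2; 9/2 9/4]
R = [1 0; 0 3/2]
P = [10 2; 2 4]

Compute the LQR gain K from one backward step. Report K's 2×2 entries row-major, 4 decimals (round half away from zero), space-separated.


BᵀP = [3.0000 -3.0000; 7.0000 5.0000]
S = R + BᵀPB = [1 0; 0 3/2] + [4.5000 -1.5000; -1.5000 8.5000] = [5.5000 -1.5000; -1.5000 10.0000]
BᵀPA = [-1.5000 0.0000; 20.5000 -12.0000]
K = S⁻¹·BᵀPA = [0.2986 -0.3412; 2.0948 -1.2512]
A−BK = [0.3033 -0.2038; 0.2038 -0.0900]
AᵀP(A−BK) = [8.0047 -4.8626; -4.8626 2.9858]
P' = Q + AᵀP(A−BK) = [21.0047 -0.3626; -0.3626 5.2358]
tr(P') = 26.2405

0.2986 -0.3412 2.0948 -1.2512


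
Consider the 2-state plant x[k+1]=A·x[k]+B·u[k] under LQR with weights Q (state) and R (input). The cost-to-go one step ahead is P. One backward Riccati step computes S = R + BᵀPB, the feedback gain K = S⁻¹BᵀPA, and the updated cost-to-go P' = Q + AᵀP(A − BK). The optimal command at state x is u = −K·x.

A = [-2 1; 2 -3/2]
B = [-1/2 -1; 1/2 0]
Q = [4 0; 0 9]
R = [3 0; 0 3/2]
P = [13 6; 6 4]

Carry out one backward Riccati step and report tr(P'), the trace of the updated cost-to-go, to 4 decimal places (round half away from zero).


21.2937

BᵀP = [-3.5000 -1.0000; -13.0000 -6.0000]
S = R + BᵀPB = [3 0; 0 3/2] + [1.2500 3.5000; 3.5000 13.0000] = [4.2500 3.5000; 3.5000 14.5000]
BᵀPA = [5.0000 -2.0000; 14.0000 -4.0000]
K = S⁻¹·BᵀPA = [0.4759 -0.3038; 0.8506 -0.2025]
A−BK = [-0.9114 0.6456; 1.7620 -1.3481]
AᵀP(A−BK) = [5.7114 -3.6456; -3.6456 2.5823]
P' = Q + AᵀP(A−BK) = [9.7114 -3.6456; -3.6456 11.5823]
tr(P') = 21.2937


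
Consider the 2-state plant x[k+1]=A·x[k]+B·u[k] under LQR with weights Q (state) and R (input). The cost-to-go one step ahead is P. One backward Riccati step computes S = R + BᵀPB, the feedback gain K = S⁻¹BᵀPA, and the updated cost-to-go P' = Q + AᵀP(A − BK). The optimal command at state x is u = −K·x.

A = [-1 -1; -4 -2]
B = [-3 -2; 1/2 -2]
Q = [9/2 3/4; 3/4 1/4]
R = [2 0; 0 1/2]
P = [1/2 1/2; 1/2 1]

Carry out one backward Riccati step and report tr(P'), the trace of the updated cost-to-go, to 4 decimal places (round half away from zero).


6.8091

BᵀP = [-1.2500 -1.0000; -2.0000 -3.0000]
S = R + BᵀPB = [2 0; 0 1/2] + [3.2500 4.5000; 4.5000 10.0000] = [5.2500 4.5000; 4.5000 10.5000]
BᵀPA = [5.2500 3.2500; 14.0000 8.0000]
K = S⁻¹·BᵀPA = [-0.2258 -0.0538; 1.4301 0.7849]
A−BK = [1.1828 0.4086; -1.0269 -0.4032]
AᵀP(A−BK) = [1.6640 0.7930; 0.7930 0.3952]
P' = Q + AᵀP(A−BK) = [6.1640 1.5430; 1.5430 0.6452]
tr(P') = 6.8091


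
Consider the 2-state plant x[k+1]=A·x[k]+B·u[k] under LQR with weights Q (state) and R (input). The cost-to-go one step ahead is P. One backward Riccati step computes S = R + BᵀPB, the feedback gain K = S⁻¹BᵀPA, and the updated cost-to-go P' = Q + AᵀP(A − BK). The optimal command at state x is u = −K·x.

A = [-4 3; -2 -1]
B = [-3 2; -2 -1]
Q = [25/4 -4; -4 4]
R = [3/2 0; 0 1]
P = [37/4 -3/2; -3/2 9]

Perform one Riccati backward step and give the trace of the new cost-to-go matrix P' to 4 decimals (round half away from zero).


13.9067

BᵀP = [-24.7500 -13.5000; 20.0000 -12.0000]
S = R + BᵀPB = [3/2 0; 0 1] + [101.2500 -36.0000; -36.0000 52.0000] = [102.7500 -36.0000; -36.0000 53.0000]
BᵀPA = [126.0000 -60.7500; -56.0000 72.0000]
K = S⁻¹·BᵀPA = [1.1234 -0.1513; -0.2935 1.2557]
A−BK = [-0.0427 0.0347; -0.0466 -0.0468]
AᵀP(A−BK) = [2.0098 -0.6181; -0.6181 1.6469]
P' = Q + AᵀP(A−BK) = [8.2598 -4.6181; -4.6181 5.6469]
tr(P') = 13.9067


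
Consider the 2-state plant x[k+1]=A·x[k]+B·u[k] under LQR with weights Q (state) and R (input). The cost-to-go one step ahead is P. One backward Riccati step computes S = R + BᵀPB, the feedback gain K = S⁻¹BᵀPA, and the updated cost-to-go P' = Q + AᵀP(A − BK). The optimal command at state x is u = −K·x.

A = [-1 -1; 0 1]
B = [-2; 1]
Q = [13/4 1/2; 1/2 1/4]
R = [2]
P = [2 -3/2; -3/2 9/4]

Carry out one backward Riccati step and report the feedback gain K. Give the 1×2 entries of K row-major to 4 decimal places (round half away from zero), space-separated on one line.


0.3014 0.5890

BᵀP = [-5.5000 5.2500]
S = R + BᵀPB = [2] + [16.2500] = [18.2500]
BᵀPA = [5.5000 10.7500]
K = S⁻¹·BᵀPA = [0.3014 0.5890]
A−BK = [-0.3973 0.1781; -0.3014 0.4110]
AᵀP(A−BK) = [0.3425 0.2603; 0.2603 0.9178]
P' = Q + AᵀP(A−BK) = [3.5925 0.7603; 0.7603 1.1678]
tr(P') = 4.7603


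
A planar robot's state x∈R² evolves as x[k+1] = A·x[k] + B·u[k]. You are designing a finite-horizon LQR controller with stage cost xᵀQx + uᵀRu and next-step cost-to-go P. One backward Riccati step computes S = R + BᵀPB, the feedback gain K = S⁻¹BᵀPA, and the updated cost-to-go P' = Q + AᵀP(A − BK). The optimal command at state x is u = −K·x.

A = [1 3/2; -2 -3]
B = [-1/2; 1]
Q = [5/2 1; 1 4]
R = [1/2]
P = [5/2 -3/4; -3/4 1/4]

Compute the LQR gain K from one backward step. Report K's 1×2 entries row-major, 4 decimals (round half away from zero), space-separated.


-1.5294 -2.2941

BᵀP = [-2.0000 0.6250]
S = R + BᵀPB = [1/2] + [1.6250] = [2.1250]
BᵀPA = [-3.2500 -4.8750]
K = S⁻¹·BᵀPA = [-1.5294 -2.2941]
A−BK = [0.2353 0.3529; -0.4706 -0.7059]
AᵀP(A−BK) = [1.5294 2.2941; 2.2941 3.4412]
P' = Q + AᵀP(A−BK) = [4.0294 3.2941; 3.2941 7.4412]
tr(P') = 11.4706


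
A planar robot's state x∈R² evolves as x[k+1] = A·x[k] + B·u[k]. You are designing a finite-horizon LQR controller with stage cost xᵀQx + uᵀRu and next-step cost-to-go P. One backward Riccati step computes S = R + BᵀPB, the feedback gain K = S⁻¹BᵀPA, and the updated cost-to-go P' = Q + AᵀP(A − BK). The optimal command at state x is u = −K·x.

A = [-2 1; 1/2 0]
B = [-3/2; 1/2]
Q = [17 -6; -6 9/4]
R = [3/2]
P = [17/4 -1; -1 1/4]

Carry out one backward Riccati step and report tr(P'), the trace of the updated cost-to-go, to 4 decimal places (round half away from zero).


22.0213

BᵀP = [-6.8750 1.6250]
S = R + BᵀPB = [3/2] + [11.1250] = [12.6250]
BᵀPA = [14.5625 -6.8750]
K = S⁻¹·BᵀPA = [1.1535 -0.5446]
A−BK = [-0.2698 0.1832; -0.0767 0.2723]
AᵀP(A−BK) = [2.2652 -1.0699; -1.0699 0.5062]
P' = Q + AᵀP(A−BK) = [19.2652 -7.0699; -7.0699 2.7562]
tr(P') = 22.0213


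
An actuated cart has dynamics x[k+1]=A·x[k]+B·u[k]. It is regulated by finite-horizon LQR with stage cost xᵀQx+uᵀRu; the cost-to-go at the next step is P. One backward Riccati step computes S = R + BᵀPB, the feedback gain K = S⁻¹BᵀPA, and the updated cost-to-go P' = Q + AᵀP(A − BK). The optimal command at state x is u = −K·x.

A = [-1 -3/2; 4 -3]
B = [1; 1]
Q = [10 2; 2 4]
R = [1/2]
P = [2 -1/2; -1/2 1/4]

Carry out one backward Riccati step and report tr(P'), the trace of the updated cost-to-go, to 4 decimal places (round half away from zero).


21.3929

BᵀP = [1.5000 -0.2500]
S = R + BᵀPB = [1/2] + [1.2500] = [1.7500]
BᵀPA = [-2.5000 -1.5000]
K = S⁻¹·BᵀPA = [-1.4286 -0.8571]
A−BK = [0.4286 -0.6429; 5.4286 -2.1429]
AᵀP(A−BK) = [6.4286 -0.6429; -0.6429 0.9643]
P' = Q + AᵀP(A−BK) = [16.4286 1.3571; 1.3571 4.9643]
tr(P') = 21.3929


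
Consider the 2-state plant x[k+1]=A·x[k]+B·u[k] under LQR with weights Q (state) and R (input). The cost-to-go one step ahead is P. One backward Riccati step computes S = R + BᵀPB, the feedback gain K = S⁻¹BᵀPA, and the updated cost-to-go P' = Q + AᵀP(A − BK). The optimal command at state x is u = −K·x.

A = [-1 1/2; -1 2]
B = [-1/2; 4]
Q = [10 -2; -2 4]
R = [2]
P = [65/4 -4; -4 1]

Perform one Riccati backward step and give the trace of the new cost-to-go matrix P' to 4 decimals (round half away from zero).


14.6814

BᵀP = [-24.1250 6.0000]
S = R + BᵀPB = [2] + [36.0625] = [38.0625]
BᵀPA = [18.1250 -0.0625]
K = S⁻¹·BᵀPA = [0.4762 -0.0016]
A−BK = [-0.7619 0.4992; -2.9048 2.0066]
AᵀP(A−BK) = [0.6190 -0.0952; -0.0952 0.0624]
P' = Q + AᵀP(A−BK) = [10.6190 -2.0952; -2.0952 4.0624]
tr(P') = 14.6814


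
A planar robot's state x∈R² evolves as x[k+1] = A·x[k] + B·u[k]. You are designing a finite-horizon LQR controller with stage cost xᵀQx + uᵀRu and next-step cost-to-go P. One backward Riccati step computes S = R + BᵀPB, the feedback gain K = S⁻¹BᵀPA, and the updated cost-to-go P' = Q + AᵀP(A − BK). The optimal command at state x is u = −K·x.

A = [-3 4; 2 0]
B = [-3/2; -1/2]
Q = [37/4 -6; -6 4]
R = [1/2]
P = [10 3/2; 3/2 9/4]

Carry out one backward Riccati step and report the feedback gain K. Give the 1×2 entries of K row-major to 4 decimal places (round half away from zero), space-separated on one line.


BᵀP = [-15.7500 -3.3750]
S = R + BᵀPB = [1/2] + [25.3125] = [25.8125]
BᵀPA = [40.5000 -63.0000]
K = S⁻¹·BᵀPA = [1.5690 -2.4407]
A−BK = [-0.6465 0.3390; 2.7845 -1.2203]
AᵀP(A−BK) = [17.4552 -9.1525; -9.1525 6.2373]
P' = Q + AᵀP(A−BK) = [26.7052 -15.1525; -15.1525 10.2373]
tr(P') = 36.9425

1.5690 -2.4407


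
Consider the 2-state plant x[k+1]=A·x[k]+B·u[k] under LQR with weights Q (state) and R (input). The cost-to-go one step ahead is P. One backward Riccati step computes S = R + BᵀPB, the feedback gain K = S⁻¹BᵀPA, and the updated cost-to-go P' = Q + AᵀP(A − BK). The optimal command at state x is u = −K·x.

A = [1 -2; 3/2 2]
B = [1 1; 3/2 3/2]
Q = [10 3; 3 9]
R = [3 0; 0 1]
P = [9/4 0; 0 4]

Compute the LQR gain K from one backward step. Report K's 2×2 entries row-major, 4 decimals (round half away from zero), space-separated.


BᵀP = [2.2500 6.0000; 2.2500 6.0000]
S = R + BᵀPB = [3 0; 0 1] + [11.2500 11.2500; 11.2500 11.2500] = [14.2500 11.2500; 11.2500 12.2500]
BᵀPA = [11.2500 7.5000; 11.2500 7.5000]
K = S⁻¹·BᵀPA = [0.2344 0.1563; 0.7031 0.4688]
A−BK = [0.0625 -2.6250; 0.0938 1.0625]
AᵀP(A−BK) = [0.7031 0.4688; 0.4688 20.3125]
P' = Q + AᵀP(A−BK) = [10.7031 3.4688; 3.4688 29.3125]
tr(P') = 40.0156

0.2344 0.1563 0.7031 0.4688


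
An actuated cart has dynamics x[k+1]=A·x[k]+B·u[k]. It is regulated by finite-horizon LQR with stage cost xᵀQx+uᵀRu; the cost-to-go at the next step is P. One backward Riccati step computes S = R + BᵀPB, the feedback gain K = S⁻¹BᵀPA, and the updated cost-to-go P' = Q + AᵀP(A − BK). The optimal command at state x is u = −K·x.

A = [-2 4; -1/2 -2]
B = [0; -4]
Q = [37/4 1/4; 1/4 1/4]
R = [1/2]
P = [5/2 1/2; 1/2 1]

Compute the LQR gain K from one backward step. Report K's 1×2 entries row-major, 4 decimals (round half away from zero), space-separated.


BᵀP = [-2.0000 -4.0000]
S = R + BᵀPB = [1/2] + [16.0000] = [16.5000]
BᵀPA = [6.0000 0.0000]
K = S⁻¹·BᵀPA = [0.3636 0.0000]
A−BK = [-2.0000 4.0000; 0.9545 -2.0000]
AᵀP(A−BK) = [9.0682 -18.0000; -18.0000 36.0000]
P' = Q + AᵀP(A−BK) = [18.3182 -17.7500; -17.7500 36.2500]
tr(P') = 54.5682

0.3636 0.0000


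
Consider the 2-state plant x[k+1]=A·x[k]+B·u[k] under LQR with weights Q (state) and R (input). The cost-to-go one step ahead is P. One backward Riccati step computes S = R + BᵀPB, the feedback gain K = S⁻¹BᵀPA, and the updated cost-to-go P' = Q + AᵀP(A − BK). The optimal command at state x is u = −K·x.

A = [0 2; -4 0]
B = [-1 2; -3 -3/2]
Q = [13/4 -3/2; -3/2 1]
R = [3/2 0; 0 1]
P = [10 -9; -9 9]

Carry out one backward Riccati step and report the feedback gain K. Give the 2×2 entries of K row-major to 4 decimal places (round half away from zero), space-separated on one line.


0.8546 -0.2353 0.6409 0.7059

BᵀP = [17.0000 -18.0000; 33.5000 -31.5000]
S = R + BᵀPB = [3/2 0; 0 1] + [37.0000 61.0000; 61.0000 114.2500] = [38.5000 61.0000; 61.0000 115.2500]
BᵀPA = [72.0000 34.0000; 126.0000 67.0000]
K = S⁻¹·BᵀPA = [0.8546 -0.2353; 0.6409 0.7059]
A−BK = [-0.4273 0.3529; -0.4748 0.3529]
AᵀP(A−BK) = [1.7092 0.0000; 0.0000 0.7059]
P' = Q + AᵀP(A−BK) = [4.9592 -1.5000; -1.5000 1.7059]
tr(P') = 6.6651


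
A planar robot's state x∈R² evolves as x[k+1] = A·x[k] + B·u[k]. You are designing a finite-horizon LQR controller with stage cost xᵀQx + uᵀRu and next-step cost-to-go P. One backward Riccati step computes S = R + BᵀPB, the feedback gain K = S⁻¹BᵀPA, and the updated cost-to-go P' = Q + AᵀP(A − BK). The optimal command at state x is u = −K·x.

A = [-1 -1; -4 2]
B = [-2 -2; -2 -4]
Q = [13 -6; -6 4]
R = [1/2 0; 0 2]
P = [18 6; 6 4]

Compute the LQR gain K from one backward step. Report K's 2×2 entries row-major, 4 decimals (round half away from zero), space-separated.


-0.3316 1.2104 0.9845 -0.8933

BᵀP = [-48.0000 -20.0000; -60.0000 -28.0000]
S = R + BᵀPB = [1/2 0; 0 2] + [136.0000 176.0000; 176.0000 232.0000] = [136.5000 176.0000; 176.0000 234.0000]
BᵀPA = [128.0000 8.0000; 172.0000 4.0000]
K = S⁻¹·BᵀPA = [-0.3316 1.2104; 0.9845 -0.8933]
A−BK = [0.3057 -0.3658; -0.7254 0.8477]
AᵀP(A−BK) = [3.1192 -3.2850; -3.2850 3.8902]
P' = Q + AᵀP(A−BK) = [16.1192 -9.2850; -9.2850 7.8902]
tr(P') = 24.0093


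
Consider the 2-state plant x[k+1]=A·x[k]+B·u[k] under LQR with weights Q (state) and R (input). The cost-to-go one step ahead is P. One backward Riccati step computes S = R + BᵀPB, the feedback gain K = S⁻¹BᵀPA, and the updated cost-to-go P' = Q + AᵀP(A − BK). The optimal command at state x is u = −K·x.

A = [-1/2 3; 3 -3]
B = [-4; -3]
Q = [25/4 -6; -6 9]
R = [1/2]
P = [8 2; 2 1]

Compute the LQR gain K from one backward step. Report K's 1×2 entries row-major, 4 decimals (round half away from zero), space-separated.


BᵀP = [-38.0000 -11.0000]
S = R + BᵀPB = [1/2] + [185.0000] = [185.5000]
BᵀPA = [-14.0000 -81.0000]
K = S⁻¹·BᵀPA = [-0.0755 -0.4367]
A−BK = [-0.8019 1.2534; 2.7736 -4.3100]
AᵀP(A−BK) = [3.9434 -6.1132; -6.1132 9.6307]
P' = Q + AᵀP(A−BK) = [10.1934 -12.1132; -12.1132 18.6307]
tr(P') = 28.8241

-0.0755 -0.4367


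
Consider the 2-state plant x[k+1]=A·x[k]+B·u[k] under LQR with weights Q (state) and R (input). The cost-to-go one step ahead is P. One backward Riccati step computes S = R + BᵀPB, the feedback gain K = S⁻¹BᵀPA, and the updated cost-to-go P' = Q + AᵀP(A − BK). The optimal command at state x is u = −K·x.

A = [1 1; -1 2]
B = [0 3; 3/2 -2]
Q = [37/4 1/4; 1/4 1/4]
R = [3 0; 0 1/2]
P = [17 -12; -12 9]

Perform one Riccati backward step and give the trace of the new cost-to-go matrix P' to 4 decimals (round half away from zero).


BᵀP = [-18.0000 13.5000; 75.0000 -54.0000]
S = R + BᵀPB = [3 0; 0 1/2] + [20.2500 -81.0000; -81.0000 333.0000] = [23.2500 -81.0000; -81.0000 333.5000]
BᵀPA = [-31.5000 9.0000; 129.0000 -33.0000]
K = S⁻¹·BᵀPA = [-0.0472 0.2754; 0.3754 -0.0321]
A−BK = [-0.1261 1.0962; -0.1786 1.5228]
AᵀP(A−BK) = [0.0940 -0.1889; -0.1889 1.4634]
P' = Q + AᵀP(A−BK) = [9.3440 0.0611; 0.0611 1.7134]
tr(P') = 11.0574

11.0574


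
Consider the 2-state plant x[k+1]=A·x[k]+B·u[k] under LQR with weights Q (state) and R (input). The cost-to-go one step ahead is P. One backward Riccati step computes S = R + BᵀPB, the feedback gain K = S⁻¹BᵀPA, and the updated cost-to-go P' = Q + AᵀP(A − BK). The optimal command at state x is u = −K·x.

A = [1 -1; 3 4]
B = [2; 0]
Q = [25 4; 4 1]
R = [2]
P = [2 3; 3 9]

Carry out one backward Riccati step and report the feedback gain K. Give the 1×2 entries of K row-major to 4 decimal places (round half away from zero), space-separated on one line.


2.2000 2.0000

BᵀP = [4.0000 6.0000]
S = R + BᵀPB = [2] + [8.0000] = [10.0000]
BᵀPA = [22.0000 20.0000]
K = S⁻¹·BᵀPA = [2.2000 2.0000]
A−BK = [-3.4000 -5.0000; 3.0000 4.0000]
AᵀP(A−BK) = [52.6000 65.0000; 65.0000 82.0000]
P' = Q + AᵀP(A−BK) = [77.6000 69.0000; 69.0000 83.0000]
tr(P') = 160.6000


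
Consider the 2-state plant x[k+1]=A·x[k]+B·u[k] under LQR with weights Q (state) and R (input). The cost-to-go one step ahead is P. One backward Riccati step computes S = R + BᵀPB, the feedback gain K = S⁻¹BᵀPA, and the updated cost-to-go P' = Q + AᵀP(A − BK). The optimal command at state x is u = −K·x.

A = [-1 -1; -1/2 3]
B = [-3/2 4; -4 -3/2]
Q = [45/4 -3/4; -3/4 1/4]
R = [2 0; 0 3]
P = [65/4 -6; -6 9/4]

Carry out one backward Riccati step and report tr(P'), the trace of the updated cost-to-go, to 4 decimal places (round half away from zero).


BᵀP = [-0.3750 0.0000; 74.0000 -27.3750]
S = R + BᵀPB = [2 0; 0 3] + [0.5625 -1.5000; -1.5000 337.0625] = [2.5625 -1.5000; -1.5000 340.0625]
BᵀPA = [0.3750 0.3750; -60.3125 -156.1250]
K = S⁻¹·BᵀPA = [0.0426 -0.1227; -0.1772 -0.4596]
A−BK = [-0.2274 0.6545; -0.5952 1.8196]
AᵀP(A−BK) = [0.1110 0.1985; 0.1985 0.7835]
P' = Q + AᵀP(A−BK) = [11.3610 -0.5515; -0.5515 1.0335]
tr(P') = 12.3945

12.3945


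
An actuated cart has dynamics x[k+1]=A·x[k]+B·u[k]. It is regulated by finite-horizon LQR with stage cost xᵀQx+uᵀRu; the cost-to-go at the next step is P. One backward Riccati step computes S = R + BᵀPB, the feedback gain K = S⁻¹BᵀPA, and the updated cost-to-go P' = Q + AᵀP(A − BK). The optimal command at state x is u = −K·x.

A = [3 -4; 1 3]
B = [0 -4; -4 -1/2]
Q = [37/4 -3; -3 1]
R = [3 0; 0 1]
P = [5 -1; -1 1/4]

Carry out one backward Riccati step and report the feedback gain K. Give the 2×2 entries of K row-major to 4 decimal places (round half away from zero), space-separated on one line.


0.0033 -0.2507 -0.7082 1.1126

BᵀP = [4.0000 -1.0000; -19.5000 3.8750]
S = R + BᵀPB = [3 0; 0 1] + [4.0000 -15.5000; -15.5000 76.0625] = [7.0000 -15.5000; -15.5000 77.0625]
BᵀPA = [11.0000 -19.0000; -54.6250 89.6250]
K = S⁻¹·BᵀPA = [0.0033 -0.2507; -0.7082 1.1126]
A−BK = [0.1673 0.4504; 0.6593 2.5536]
AᵀP(A−BK) = [0.5296 -0.7169; -0.7169 1.7706]
P' = Q + AᵀP(A−BK) = [9.7796 -3.7169; -3.7169 2.7706]
tr(P') = 12.5502


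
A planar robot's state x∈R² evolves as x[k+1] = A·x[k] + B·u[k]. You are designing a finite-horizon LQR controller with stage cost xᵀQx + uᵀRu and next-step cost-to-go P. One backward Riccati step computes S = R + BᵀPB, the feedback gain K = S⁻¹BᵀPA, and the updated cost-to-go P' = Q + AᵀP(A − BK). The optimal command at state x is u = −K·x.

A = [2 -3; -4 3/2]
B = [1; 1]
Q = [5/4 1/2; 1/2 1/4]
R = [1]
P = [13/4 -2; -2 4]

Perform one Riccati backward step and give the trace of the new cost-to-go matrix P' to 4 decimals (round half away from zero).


159.5000

BᵀP = [1.2500 2.0000]
S = R + BᵀPB = [1] + [3.2500] = [4.2500]
BᵀPA = [-5.5000 -0.7500]
K = S⁻¹·BᵀPA = [-1.2941 -0.1765]
A−BK = [3.2941 -2.8235; -2.7059 1.6765]
AᵀP(A−BK) = [101.8824 -74.4706; -74.4706 56.1176]
P' = Q + AᵀP(A−BK) = [103.1324 -73.9706; -73.9706 56.3676]
tr(P') = 159.5000


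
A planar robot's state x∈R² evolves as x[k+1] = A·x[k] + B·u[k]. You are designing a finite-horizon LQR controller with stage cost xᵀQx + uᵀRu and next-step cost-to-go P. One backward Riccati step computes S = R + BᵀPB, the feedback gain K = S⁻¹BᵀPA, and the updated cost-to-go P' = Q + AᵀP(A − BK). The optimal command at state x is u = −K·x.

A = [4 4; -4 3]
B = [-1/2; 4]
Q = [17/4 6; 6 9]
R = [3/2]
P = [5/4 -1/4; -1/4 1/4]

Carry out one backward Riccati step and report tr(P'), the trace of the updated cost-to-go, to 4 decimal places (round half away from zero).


42.3050

BᵀP = [-1.6250 1.1250]
S = R + BᵀPB = [3/2] + [5.3125] = [6.8125]
BᵀPA = [-11.0000 -3.1250]
K = S⁻¹·BᵀPA = [-1.6147 -0.4587]
A−BK = [3.1927 3.7706; 2.4587 4.8349]
AᵀP(A−BK) = [14.2385 12.9541; 12.9541 14.8165]
P' = Q + AᵀP(A−BK) = [18.4885 18.9541; 18.9541 23.8165]
tr(P') = 42.3050


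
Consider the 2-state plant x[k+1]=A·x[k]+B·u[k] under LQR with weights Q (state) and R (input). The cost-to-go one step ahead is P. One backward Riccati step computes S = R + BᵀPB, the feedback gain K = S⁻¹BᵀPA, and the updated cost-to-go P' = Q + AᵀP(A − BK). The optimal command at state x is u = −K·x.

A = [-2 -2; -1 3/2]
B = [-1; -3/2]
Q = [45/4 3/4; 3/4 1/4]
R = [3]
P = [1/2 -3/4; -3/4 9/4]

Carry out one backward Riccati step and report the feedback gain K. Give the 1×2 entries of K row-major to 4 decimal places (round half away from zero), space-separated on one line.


0.2178 -0.8218

BᵀP = [0.6250 -2.6250]
S = R + BᵀPB = [3] + [3.3125] = [6.3125]
BᵀPA = [1.3750 -5.1875]
K = S⁻¹·BᵀPA = [0.2178 -0.8218]
A−BK = [-1.7822 -2.8218; -0.6733 0.2673]
AᵀP(A−BK) = [0.9505 0.5050; 0.5050 7.2995]
P' = Q + AᵀP(A−BK) = [12.2005 1.2550; 1.2550 7.5495]
tr(P') = 19.7500


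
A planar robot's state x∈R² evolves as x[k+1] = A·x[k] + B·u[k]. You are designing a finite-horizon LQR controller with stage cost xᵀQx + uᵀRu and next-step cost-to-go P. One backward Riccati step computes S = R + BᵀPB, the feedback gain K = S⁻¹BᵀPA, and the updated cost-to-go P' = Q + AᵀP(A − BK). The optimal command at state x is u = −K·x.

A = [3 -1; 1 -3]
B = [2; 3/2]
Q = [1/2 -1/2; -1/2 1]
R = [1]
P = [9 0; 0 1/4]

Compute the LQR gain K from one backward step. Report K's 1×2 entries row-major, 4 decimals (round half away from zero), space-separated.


1.4476 -0.5092

BᵀP = [18.0000 0.3750]
S = R + BᵀPB = [1] + [36.5625] = [37.5625]
BᵀPA = [54.3750 -19.1250]
K = S⁻¹·BᵀPA = [1.4476 -0.5092]
A−BK = [0.1048 0.0183; -1.1714 -2.2363]
AᵀP(A−BK) = [2.5374 -0.0649; -0.0649 1.5125]
P' = Q + AᵀP(A−BK) = [3.0374 -0.5649; -0.5649 2.5125]
tr(P') = 5.5499


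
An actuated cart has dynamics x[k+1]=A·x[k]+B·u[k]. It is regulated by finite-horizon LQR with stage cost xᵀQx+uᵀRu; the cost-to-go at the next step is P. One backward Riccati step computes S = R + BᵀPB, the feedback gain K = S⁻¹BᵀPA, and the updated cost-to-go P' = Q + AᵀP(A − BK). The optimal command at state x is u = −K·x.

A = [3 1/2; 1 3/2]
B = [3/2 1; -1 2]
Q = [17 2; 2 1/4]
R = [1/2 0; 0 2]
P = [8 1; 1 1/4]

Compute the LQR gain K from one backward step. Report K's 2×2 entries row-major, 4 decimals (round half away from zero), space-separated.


BᵀP = [11.0000 1.2500; 10.0000 1.5000]
S = R + BᵀPB = [1/2 0; 0 2] + [15.2500 13.5000; 13.5000 13.0000] = [15.7500 13.5000; 13.5000 15.0000]
BᵀPA = [34.2500 7.3750; 31.5000 7.2500]
K = S⁻¹·BᵀPA = [1.6389 0.2361; 0.6250 0.2708]
A−BK = [-0.0833 -0.1250; 1.3889 1.1944]
AᵀP(A−BK) = [2.4306 0.7569; 0.7569 0.3576]
P' = Q + AᵀP(A−BK) = [19.4306 2.7569; 2.7569 0.6076]
tr(P') = 20.0382

1.6389 0.2361 0.6250 0.2708


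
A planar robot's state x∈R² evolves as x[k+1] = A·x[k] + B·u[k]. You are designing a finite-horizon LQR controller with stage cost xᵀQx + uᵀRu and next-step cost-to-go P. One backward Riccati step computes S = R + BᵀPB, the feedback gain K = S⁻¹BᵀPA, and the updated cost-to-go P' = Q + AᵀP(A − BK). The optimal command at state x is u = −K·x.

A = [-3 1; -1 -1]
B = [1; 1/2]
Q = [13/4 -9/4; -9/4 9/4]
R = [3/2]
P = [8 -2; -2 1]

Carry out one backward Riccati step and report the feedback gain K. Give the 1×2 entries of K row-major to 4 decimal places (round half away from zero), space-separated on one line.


BᵀP = [7.0000 -1.5000]
S = R + BᵀPB = [3/2] + [6.2500] = [7.7500]
BᵀPA = [-19.5000 8.5000]
K = S⁻¹·BᵀPA = [-2.5161 1.0968]
A−BK = [-0.4839 -0.0968; 0.2581 -1.5484]
AᵀP(A−BK) = [11.9355 -5.6129; -5.6129 3.6774]
P' = Q + AᵀP(A−BK) = [15.1855 -7.8629; -7.8629 5.9274]
tr(P') = 21.1129

-2.5161 1.0968


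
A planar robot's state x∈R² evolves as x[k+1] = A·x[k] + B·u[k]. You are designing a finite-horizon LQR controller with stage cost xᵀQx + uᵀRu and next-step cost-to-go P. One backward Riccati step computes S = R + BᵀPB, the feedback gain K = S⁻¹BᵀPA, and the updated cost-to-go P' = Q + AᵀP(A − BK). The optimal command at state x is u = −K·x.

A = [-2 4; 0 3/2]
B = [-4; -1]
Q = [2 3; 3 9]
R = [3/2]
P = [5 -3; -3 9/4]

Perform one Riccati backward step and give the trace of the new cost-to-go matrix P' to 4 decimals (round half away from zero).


BᵀP = [-17.0000 9.7500]
S = R + BᵀPB = [3/2] + [58.2500] = [59.7500]
BᵀPA = [34.0000 -53.3750]
K = S⁻¹·BᵀPA = [0.5690 -0.8933]
A−BK = [0.2762 0.4268; 0.5690 0.6067]
AᵀP(A−BK) = [0.6527 -0.6276; -0.6276 1.3823]
P' = Q + AᵀP(A−BK) = [2.6527 2.3724; 2.3724 10.3823]
tr(P') = 13.0350

13.0350


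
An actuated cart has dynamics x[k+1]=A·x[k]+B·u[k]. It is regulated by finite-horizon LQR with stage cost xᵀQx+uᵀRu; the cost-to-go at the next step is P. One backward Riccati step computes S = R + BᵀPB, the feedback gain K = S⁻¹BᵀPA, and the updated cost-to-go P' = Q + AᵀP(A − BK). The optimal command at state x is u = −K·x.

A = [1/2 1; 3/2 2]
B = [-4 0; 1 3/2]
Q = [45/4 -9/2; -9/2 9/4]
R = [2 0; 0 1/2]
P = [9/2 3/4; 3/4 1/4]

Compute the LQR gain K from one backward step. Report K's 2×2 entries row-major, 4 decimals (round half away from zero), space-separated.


-0.1605 -0.2962 0.4358 0.6149

BᵀP = [-17.2500 -2.7500; 1.1250 0.3750]
S = R + BᵀPB = [2 0; 0 1/2] + [66.2500 -4.1250; -4.1250 0.5625] = [68.2500 -4.1250; -4.1250 1.0625]
BᵀPA = [-12.7500 -22.7500; 1.1250 1.8750]
K = S⁻¹·BᵀPA = [-0.1605 -0.2962; 0.4358 0.6149]
A−BK = [-0.1419 -0.1847; 1.0068 1.3739]
AᵀP(A−BK) = [0.2762 0.4071; 0.4071 0.6092]
P' = Q + AᵀP(A−BK) = [11.5262 -4.0929; -4.0929 2.8592]
tr(P') = 14.3854


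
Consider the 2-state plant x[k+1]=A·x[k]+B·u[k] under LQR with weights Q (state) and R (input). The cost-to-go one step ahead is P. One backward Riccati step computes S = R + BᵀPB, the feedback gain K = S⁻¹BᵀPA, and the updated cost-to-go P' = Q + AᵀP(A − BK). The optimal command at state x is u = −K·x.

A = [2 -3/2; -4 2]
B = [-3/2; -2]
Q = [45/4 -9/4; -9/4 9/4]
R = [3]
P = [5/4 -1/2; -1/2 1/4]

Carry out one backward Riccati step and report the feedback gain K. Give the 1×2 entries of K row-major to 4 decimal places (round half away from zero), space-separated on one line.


-0.7213 0.4754

BᵀP = [-0.8750 0.2500]
S = R + BᵀPB = [3] + [0.8125] = [3.8125]
BᵀPA = [-2.7500 1.8125]
K = S⁻¹·BᵀPA = [-0.7213 0.4754]
A−BK = [0.9180 -0.7869; -5.4426 2.9508]
AᵀP(A−BK) = [15.0164 -9.4426; -9.4426 5.9508]
P' = Q + AᵀP(A−BK) = [26.2664 -11.6926; -11.6926 8.2008]
tr(P') = 34.4672
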